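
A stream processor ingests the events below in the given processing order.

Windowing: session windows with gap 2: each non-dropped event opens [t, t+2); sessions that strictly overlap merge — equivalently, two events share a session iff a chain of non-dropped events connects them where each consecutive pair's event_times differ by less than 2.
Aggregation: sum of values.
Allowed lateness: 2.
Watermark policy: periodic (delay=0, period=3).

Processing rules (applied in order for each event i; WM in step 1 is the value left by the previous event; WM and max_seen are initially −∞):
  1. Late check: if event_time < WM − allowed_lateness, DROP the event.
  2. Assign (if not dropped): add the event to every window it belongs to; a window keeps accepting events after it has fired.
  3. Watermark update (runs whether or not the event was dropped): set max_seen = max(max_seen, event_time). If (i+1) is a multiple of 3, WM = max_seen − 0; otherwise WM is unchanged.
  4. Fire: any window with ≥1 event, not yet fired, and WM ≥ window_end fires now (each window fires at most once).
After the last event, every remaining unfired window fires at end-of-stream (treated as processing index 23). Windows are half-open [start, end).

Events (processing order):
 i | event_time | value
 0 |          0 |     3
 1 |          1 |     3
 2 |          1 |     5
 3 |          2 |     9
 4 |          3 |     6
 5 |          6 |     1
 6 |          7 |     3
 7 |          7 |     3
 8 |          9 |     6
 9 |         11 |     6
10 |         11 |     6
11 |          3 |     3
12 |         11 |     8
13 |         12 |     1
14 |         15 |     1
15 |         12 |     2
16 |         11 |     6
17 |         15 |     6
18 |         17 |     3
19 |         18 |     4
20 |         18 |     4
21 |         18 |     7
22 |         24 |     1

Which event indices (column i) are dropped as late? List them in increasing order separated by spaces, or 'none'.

11 15 16

i=0 t=0 v=3: → [0,2); WM=−∞
i=1 t=1 v=3: → [0,3); WM=−∞
i=2 t=1 v=5: → [0,3); WM=1
i=3 t=2 v=9: → [0,4); WM=1
i=4 t=3 v=6: → [0,5); WM=1
i=5 t=6 v=1: → [6,8); WM=6
i=6 t=7 v=3: → [6,9); WM=6
i=7 t=7 v=3: → [6,9); WM=6
i=8 t=9 v=6: → [9,11); WM=9
i=9 t=11 v=6: → [11,13); WM=9
i=10 t=11 v=6: → [11,13); WM=9
i=11 t=3 v=3: DROP (t<9-2); WM=11
i=12 t=11 v=8: → [11,13); WM=11
i=13 t=12 v=1: → [11,14); WM=11
i=14 t=15 v=1: → [15,17); WM=15
i=15 t=12 v=2: DROP (t<15-2); WM=15
i=16 t=11 v=6: DROP (t<15-2); WM=15
i=17 t=15 v=6: → [15,17); WM=15
i=18 t=17 v=3: → [17,19); WM=15
i=19 t=18 v=4: → [17,20); WM=15
i=20 t=18 v=4: → [17,20); WM=18
i=21 t=18 v=7: → [17,20); WM=18
i=22 t=24 v=1: → [24,26); WM=18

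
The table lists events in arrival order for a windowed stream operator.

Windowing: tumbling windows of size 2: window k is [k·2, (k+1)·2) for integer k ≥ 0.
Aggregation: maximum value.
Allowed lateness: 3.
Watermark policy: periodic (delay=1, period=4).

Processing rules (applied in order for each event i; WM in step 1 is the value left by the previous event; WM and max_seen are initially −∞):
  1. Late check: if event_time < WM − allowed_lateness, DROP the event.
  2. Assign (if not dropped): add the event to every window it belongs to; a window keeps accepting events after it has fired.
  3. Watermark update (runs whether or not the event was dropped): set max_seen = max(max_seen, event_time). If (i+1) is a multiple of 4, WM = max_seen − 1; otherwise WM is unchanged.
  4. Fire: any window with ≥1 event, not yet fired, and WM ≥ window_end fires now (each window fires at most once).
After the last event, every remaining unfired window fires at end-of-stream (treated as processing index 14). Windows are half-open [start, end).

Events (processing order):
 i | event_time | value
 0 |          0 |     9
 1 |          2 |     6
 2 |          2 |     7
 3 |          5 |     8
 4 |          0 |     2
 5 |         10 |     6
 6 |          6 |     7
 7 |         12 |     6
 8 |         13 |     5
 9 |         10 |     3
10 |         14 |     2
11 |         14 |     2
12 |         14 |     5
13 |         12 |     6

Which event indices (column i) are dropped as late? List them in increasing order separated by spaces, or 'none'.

i=0 t=0 v=9: → [0,2); WM=−∞
i=1 t=2 v=6: → [2,4); WM=−∞
i=2 t=2 v=7: → [2,4); WM=−∞
i=3 t=5 v=8: → [4,6); WM=4; [0,2) fires=9 [2,4) fires=7
i=4 t=0 v=2: DROP (t<4-3); WM=4
i=5 t=10 v=6: → [10,12); WM=4
i=6 t=6 v=7: → [6,8); WM=4
i=7 t=12 v=6: → [12,14); WM=11; [4,6) fires=8 [6,8) fires=7
i=8 t=13 v=5: → [12,14); WM=11
i=9 t=10 v=3: → [10,12); WM=11
i=10 t=14 v=2: → [14,16); WM=11
i=11 t=14 v=2: → [14,16); WM=13; [10,12) fires=6
i=12 t=14 v=5: → [14,16); WM=13
i=13 t=12 v=6: → [12,14); WM=13

4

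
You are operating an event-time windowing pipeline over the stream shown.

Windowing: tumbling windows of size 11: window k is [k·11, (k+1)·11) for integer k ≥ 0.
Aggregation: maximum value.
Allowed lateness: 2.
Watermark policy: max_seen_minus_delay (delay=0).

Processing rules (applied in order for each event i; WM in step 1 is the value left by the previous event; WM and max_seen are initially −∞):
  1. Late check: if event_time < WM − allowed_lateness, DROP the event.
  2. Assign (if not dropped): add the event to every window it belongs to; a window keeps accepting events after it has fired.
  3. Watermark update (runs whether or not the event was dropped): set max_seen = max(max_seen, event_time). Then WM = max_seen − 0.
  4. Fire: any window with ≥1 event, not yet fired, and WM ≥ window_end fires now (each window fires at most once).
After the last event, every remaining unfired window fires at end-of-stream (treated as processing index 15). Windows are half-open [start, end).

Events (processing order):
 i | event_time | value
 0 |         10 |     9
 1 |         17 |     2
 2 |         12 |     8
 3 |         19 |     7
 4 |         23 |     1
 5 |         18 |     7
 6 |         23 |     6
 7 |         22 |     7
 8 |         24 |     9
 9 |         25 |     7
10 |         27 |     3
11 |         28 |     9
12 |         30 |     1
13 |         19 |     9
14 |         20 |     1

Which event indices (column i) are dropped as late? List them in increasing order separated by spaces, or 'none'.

i=0 t=10 v=9: → [0,11); WM=10
i=1 t=17 v=2: → [11,22); WM=17; [0,11) fires=9
i=2 t=12 v=8: DROP (t<17-2); WM=17
i=3 t=19 v=7: → [11,22); WM=19
i=4 t=23 v=1: → [22,33); WM=23; [11,22) fires=7
i=5 t=18 v=7: DROP (t<23-2); WM=23
i=6 t=23 v=6: → [22,33); WM=23
i=7 t=22 v=7: → [22,33); WM=23
i=8 t=24 v=9: → [22,33); WM=24
i=9 t=25 v=7: → [22,33); WM=25
i=10 t=27 v=3: → [22,33); WM=27
i=11 t=28 v=9: → [22,33); WM=28
i=12 t=30 v=1: → [22,33); WM=30
i=13 t=19 v=9: DROP (t<30-2); WM=30
i=14 t=20 v=1: DROP (t<30-2); WM=30

2 5 13 14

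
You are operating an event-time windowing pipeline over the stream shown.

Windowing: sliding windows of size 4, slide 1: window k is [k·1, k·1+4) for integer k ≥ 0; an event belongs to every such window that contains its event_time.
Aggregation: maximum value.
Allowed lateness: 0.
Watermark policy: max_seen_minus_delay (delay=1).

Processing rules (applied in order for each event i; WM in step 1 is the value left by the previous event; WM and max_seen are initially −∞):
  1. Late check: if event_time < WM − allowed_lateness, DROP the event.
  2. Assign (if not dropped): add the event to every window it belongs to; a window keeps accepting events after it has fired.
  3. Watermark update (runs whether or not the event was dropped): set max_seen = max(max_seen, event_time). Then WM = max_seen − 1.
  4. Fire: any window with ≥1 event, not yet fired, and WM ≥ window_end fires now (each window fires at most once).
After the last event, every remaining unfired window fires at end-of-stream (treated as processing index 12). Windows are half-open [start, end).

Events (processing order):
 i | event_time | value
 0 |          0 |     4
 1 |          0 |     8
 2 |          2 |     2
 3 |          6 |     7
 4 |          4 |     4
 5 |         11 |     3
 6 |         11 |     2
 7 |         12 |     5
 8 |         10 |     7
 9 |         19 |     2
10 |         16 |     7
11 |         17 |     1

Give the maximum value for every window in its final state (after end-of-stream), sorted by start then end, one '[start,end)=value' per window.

i=0 t=0 v=4: → [0,4); WM=-1
i=1 t=0 v=8: → [0,4); WM=-1
i=2 t=2 v=2: → [2,6),[1,5),[0,4); WM=1
i=3 t=6 v=7: → [6,10),[5,9),[4,8),[3,7); WM=5; [0,4) fires=8 [1,5) fires=2
i=4 t=4 v=4: DROP (t<5-0); WM=5
i=5 t=11 v=3: → [11,15),[10,14),[9,13),[8,12); WM=10; [2,6) fires=2 [3,7) fires=7 [4,8) fires=7 [5,9) fires=7 [6,10) fires=7
i=6 t=11 v=2: → [11,15),[10,14),[9,13),[8,12); WM=10
i=7 t=12 v=5: → [12,16),[11,15),[10,14),[9,13); WM=11
i=8 t=10 v=7: DROP (t<11-0); WM=11
i=9 t=19 v=2: → [19,23),[18,22),[17,21),[16,20); WM=18; [8,12) fires=3 [9,13) fires=5 [10,14) fires=5 [11,15) fires=5 [12,16) fires=5
i=10 t=16 v=7: DROP (t<18-0); WM=18
i=11 t=17 v=1: DROP (t<18-0); WM=18

[0,4)=8 [1,5)=2 [2,6)=2 [3,7)=7 [4,8)=7 [5,9)=7 [6,10)=7 [8,12)=3 [9,13)=5 [10,14)=5 [11,15)=5 [12,16)=5 [16,20)=2 [17,21)=2 [18,22)=2 [19,23)=2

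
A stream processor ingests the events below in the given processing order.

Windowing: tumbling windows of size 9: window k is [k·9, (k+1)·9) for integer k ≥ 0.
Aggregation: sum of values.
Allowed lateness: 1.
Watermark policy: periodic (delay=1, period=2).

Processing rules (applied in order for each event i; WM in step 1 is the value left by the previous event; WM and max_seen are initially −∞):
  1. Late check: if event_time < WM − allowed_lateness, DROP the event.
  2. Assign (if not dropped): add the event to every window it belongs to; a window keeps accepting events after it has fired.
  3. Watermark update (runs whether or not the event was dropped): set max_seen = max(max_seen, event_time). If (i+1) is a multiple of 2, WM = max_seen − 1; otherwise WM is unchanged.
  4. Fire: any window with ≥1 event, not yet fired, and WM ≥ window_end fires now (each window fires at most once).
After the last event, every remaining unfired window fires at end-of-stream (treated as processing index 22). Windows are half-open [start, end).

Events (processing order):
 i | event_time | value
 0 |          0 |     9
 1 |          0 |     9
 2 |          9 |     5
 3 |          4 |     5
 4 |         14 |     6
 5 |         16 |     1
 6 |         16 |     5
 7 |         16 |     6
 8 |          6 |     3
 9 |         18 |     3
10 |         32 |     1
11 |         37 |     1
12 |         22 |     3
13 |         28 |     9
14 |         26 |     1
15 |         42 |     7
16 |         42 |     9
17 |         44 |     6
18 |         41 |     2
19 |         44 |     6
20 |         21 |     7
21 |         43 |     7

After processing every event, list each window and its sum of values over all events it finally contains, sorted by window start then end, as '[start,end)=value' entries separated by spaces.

i=0 t=0 v=9: → [0,9); WM=−∞
i=1 t=0 v=9: → [0,9); WM=-1
i=2 t=9 v=5: → [9,18); WM=-1
i=3 t=4 v=5: → [0,9); WM=8
i=4 t=14 v=6: → [9,18); WM=8
i=5 t=16 v=1: → [9,18); WM=15; [0,9) fires=23
i=6 t=16 v=5: → [9,18); WM=15
i=7 t=16 v=6: → [9,18); WM=15
i=8 t=6 v=3: DROP (t<15-1); WM=15
i=9 t=18 v=3: → [18,27); WM=17
i=10 t=32 v=1: → [27,36); WM=17
i=11 t=37 v=1: → [36,45); WM=36; [9,18) fires=23 [18,27) fires=3 [27,36) fires=1
i=12 t=22 v=3: DROP (t<36-1); WM=36
i=13 t=28 v=9: DROP (t<36-1); WM=36
i=14 t=26 v=1: DROP (t<36-1); WM=36
i=15 t=42 v=7: → [36,45); WM=41
i=16 t=42 v=9: → [36,45); WM=41
i=17 t=44 v=6: → [36,45); WM=43
i=18 t=41 v=2: DROP (t<43-1); WM=43
i=19 t=44 v=6: → [36,45); WM=43
i=20 t=21 v=7: DROP (t<43-1); WM=43
i=21 t=43 v=7: → [36,45); WM=43

[0,9)=23 [9,18)=23 [18,27)=3 [27,36)=1 [36,45)=36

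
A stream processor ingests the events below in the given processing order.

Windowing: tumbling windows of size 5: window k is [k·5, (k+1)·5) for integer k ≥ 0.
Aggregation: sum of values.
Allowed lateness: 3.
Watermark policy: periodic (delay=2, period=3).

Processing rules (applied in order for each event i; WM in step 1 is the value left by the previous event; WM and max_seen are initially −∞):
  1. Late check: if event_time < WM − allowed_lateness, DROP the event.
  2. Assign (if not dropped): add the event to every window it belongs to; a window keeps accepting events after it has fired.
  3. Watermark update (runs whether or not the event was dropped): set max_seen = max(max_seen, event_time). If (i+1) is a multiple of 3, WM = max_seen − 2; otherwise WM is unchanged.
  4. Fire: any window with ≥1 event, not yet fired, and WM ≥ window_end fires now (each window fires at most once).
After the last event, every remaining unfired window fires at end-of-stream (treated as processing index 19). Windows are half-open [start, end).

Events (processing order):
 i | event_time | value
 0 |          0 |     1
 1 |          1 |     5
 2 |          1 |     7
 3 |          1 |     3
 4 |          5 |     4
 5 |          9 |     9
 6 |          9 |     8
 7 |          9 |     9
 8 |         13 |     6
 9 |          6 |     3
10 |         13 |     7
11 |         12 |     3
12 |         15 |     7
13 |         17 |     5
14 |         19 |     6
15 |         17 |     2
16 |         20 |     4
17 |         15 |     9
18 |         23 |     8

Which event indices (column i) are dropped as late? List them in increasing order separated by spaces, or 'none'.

i=0 t=0 v=1: → [0,5); WM=−∞
i=1 t=1 v=5: → [0,5); WM=−∞
i=2 t=1 v=7: → [0,5); WM=-1
i=3 t=1 v=3: → [0,5); WM=-1
i=4 t=5 v=4: → [5,10); WM=-1
i=5 t=9 v=9: → [5,10); WM=7; [0,5) fires=16
i=6 t=9 v=8: → [5,10); WM=7
i=7 t=9 v=9: → [5,10); WM=7
i=8 t=13 v=6: → [10,15); WM=11; [5,10) fires=30
i=9 t=6 v=3: DROP (t<11-3); WM=11
i=10 t=13 v=7: → [10,15); WM=11
i=11 t=12 v=3: → [10,15); WM=11
i=12 t=15 v=7: → [15,20); WM=11
i=13 t=17 v=5: → [15,20); WM=11
i=14 t=19 v=6: → [15,20); WM=17; [10,15) fires=16
i=15 t=17 v=2: → [15,20); WM=17
i=16 t=20 v=4: → [20,25); WM=17
i=17 t=15 v=9: → [15,20); WM=18
i=18 t=23 v=8: → [20,25); WM=18

9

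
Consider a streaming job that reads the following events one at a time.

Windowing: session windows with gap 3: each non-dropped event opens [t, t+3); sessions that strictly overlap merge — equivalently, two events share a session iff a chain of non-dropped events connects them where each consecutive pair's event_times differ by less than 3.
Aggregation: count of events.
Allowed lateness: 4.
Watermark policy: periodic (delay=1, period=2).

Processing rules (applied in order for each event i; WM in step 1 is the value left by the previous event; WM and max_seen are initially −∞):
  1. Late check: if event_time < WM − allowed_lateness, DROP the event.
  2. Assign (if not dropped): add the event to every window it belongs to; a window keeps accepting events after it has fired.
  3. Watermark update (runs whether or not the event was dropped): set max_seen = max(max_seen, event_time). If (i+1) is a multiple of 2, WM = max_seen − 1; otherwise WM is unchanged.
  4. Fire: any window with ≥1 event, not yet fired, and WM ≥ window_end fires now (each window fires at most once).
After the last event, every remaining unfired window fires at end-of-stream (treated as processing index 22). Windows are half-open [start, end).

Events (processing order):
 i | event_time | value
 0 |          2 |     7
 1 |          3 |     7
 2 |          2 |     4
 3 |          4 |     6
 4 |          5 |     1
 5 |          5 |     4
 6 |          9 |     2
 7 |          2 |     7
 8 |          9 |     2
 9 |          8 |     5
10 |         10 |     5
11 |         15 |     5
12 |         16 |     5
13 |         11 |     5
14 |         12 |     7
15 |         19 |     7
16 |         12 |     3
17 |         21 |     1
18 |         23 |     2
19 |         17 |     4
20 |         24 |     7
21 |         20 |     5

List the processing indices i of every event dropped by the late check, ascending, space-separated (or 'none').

16

i=0 t=2 v=7: → [2,5); WM=−∞
i=1 t=3 v=7: → [2,6); WM=2
i=2 t=2 v=4: → [2,6); WM=2
i=3 t=4 v=6: → [2,7); WM=3
i=4 t=5 v=1: → [2,8); WM=3
i=5 t=5 v=4: → [2,8); WM=4
i=6 t=9 v=2: → [9,12); WM=4
i=7 t=2 v=7: → [2,8); WM=8
i=8 t=9 v=2: → [9,12); WM=8
i=9 t=8 v=5: → [8,12); WM=8
i=10 t=10 v=5: → [8,13); WM=8
i=11 t=15 v=5: → [15,18); WM=14
i=12 t=16 v=5: → [15,19); WM=14
i=13 t=11 v=5: → [8,14); WM=15
i=14 t=12 v=7: → [8,15); WM=15
i=15 t=19 v=7: → [19,22); WM=18
i=16 t=12 v=3: DROP (t<18-4); WM=18
i=17 t=21 v=1: → [19,24); WM=20
i=18 t=23 v=2: → [19,26); WM=20
i=19 t=17 v=4: → [15,26); WM=22
i=20 t=24 v=7: → [15,27); WM=22
i=21 t=20 v=5: → [15,27); WM=23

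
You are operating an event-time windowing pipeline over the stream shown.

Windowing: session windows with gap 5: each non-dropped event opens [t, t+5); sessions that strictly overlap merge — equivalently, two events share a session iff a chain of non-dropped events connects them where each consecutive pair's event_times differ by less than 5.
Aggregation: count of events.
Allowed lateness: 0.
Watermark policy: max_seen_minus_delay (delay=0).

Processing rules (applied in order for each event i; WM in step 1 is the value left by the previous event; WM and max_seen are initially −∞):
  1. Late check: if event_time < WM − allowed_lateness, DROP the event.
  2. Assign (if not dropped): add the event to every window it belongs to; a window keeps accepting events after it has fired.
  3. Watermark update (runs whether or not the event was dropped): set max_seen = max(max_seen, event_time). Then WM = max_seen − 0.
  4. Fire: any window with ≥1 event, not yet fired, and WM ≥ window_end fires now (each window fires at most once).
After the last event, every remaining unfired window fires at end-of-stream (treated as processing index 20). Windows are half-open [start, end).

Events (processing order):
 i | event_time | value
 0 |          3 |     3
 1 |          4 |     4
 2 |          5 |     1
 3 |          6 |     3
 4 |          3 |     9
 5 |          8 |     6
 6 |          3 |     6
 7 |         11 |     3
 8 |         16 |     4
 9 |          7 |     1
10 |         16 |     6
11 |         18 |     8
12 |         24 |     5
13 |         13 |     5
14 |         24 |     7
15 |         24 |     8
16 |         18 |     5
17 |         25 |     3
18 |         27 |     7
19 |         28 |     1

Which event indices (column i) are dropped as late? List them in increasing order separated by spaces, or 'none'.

i=0 t=3 v=3: → [3,8); WM=3
i=1 t=4 v=4: → [3,9); WM=4
i=2 t=5 v=1: → [3,10); WM=5
i=3 t=6 v=3: → [3,11); WM=6
i=4 t=3 v=9: DROP (t<6-0); WM=6
i=5 t=8 v=6: → [3,13); WM=8
i=6 t=3 v=6: DROP (t<8-0); WM=8
i=7 t=11 v=3: → [3,16); WM=11
i=8 t=16 v=4: → [16,21); WM=16
i=9 t=7 v=1: DROP (t<16-0); WM=16
i=10 t=16 v=6: → [16,21); WM=16
i=11 t=18 v=8: → [16,23); WM=18
i=12 t=24 v=5: → [24,29); WM=24
i=13 t=13 v=5: DROP (t<24-0); WM=24
i=14 t=24 v=7: → [24,29); WM=24
i=15 t=24 v=8: → [24,29); WM=24
i=16 t=18 v=5: DROP (t<24-0); WM=24
i=17 t=25 v=3: → [24,30); WM=25
i=18 t=27 v=7: → [24,32); WM=27
i=19 t=28 v=1: → [24,33); WM=28

4 6 9 13 16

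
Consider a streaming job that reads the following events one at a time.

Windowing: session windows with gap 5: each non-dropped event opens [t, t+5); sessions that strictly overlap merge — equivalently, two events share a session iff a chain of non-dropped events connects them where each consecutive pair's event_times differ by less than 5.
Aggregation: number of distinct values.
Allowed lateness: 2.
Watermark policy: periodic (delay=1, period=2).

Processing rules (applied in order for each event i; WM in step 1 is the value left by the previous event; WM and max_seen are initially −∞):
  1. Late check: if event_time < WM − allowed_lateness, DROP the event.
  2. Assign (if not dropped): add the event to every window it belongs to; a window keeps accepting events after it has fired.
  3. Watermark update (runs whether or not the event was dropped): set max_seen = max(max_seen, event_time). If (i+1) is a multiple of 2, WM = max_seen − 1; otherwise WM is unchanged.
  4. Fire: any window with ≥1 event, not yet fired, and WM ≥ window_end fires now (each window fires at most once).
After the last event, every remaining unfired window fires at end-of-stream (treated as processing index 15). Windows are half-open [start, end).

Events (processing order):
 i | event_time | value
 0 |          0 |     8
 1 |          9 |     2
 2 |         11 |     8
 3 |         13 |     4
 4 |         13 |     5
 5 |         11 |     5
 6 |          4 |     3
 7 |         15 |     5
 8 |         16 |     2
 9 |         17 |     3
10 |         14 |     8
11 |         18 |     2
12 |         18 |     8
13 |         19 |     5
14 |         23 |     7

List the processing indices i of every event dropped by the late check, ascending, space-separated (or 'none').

i=0 t=0 v=8: → [0,5); WM=−∞
i=1 t=9 v=2: → [9,14); WM=8
i=2 t=11 v=8: → [9,16); WM=8
i=3 t=13 v=4: → [9,18); WM=12
i=4 t=13 v=5: → [9,18); WM=12
i=5 t=11 v=5: → [9,18); WM=12
i=6 t=4 v=3: DROP (t<12-2); WM=12
i=7 t=15 v=5: → [9,20); WM=14
i=8 t=16 v=2: → [9,21); WM=14
i=9 t=17 v=3: → [9,22); WM=16
i=10 t=14 v=8: → [9,22); WM=16
i=11 t=18 v=2: → [9,23); WM=17
i=12 t=18 v=8: → [9,23); WM=17
i=13 t=19 v=5: → [9,24); WM=18
i=14 t=23 v=7: → [9,28); WM=18

6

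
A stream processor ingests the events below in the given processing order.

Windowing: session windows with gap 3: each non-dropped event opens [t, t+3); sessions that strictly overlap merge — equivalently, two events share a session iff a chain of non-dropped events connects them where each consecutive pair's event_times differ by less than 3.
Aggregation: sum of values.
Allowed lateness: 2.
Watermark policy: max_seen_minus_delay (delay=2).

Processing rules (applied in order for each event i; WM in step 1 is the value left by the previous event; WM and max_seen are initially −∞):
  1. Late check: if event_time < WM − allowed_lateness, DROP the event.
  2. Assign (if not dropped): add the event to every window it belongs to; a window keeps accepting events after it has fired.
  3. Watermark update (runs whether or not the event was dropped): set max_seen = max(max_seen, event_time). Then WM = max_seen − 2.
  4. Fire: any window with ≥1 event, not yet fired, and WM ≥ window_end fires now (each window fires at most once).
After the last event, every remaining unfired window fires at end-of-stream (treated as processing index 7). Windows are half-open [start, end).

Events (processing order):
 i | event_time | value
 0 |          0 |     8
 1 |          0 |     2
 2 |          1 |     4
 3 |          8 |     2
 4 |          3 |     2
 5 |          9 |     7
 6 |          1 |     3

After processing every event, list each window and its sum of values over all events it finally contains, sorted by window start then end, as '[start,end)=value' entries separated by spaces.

[0,4)=14 [8,12)=9

i=0 t=0 v=8: → [0,3); WM=-2
i=1 t=0 v=2: → [0,3); WM=-2
i=2 t=1 v=4: → [0,4); WM=-1
i=3 t=8 v=2: → [8,11); WM=6
i=4 t=3 v=2: DROP (t<6-2); WM=6
i=5 t=9 v=7: → [8,12); WM=7
i=6 t=1 v=3: DROP (t<7-2); WM=7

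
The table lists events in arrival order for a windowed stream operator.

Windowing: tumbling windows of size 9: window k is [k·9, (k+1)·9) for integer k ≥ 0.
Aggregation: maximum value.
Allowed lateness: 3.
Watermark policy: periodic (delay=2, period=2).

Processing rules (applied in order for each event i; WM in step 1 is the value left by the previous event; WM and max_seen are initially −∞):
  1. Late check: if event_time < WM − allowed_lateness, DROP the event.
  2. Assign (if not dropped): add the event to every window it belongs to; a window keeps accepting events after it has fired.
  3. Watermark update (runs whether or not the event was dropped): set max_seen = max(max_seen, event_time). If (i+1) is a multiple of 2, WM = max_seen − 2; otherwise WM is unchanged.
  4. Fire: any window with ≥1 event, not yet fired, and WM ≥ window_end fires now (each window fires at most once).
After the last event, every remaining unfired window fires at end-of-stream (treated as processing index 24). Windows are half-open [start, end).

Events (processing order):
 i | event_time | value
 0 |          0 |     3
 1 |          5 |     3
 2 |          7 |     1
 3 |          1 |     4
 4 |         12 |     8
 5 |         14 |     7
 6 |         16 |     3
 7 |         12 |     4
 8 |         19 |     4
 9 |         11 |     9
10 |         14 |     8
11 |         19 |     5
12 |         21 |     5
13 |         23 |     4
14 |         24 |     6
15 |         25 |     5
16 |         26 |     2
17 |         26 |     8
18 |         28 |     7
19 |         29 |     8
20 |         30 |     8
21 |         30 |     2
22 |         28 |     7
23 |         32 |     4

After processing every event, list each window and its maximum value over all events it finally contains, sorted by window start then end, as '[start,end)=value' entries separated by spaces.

[0,9)=4 [9,18)=9 [18,27)=8 [27,36)=8

i=0 t=0 v=3: → [0,9); WM=−∞
i=1 t=5 v=3: → [0,9); WM=3
i=2 t=7 v=1: → [0,9); WM=3
i=3 t=1 v=4: → [0,9); WM=5
i=4 t=12 v=8: → [9,18); WM=5
i=5 t=14 v=7: → [9,18); WM=12; [0,9) fires=4
i=6 t=16 v=3: → [9,18); WM=12
i=7 t=12 v=4: → [9,18); WM=14
i=8 t=19 v=4: → [18,27); WM=14
i=9 t=11 v=9: → [9,18); WM=17
i=10 t=14 v=8: → [9,18); WM=17
i=11 t=19 v=5: → [18,27); WM=17
i=12 t=21 v=5: → [18,27); WM=17
i=13 t=23 v=4: → [18,27); WM=21; [9,18) fires=9
i=14 t=24 v=6: → [18,27); WM=21
i=15 t=25 v=5: → [18,27); WM=23
i=16 t=26 v=2: → [18,27); WM=23
i=17 t=26 v=8: → [18,27); WM=24
i=18 t=28 v=7: → [27,36); WM=24
i=19 t=29 v=8: → [27,36); WM=27; [18,27) fires=8
i=20 t=30 v=8: → [27,36); WM=27
i=21 t=30 v=2: → [27,36); WM=28
i=22 t=28 v=7: → [27,36); WM=28
i=23 t=32 v=4: → [27,36); WM=30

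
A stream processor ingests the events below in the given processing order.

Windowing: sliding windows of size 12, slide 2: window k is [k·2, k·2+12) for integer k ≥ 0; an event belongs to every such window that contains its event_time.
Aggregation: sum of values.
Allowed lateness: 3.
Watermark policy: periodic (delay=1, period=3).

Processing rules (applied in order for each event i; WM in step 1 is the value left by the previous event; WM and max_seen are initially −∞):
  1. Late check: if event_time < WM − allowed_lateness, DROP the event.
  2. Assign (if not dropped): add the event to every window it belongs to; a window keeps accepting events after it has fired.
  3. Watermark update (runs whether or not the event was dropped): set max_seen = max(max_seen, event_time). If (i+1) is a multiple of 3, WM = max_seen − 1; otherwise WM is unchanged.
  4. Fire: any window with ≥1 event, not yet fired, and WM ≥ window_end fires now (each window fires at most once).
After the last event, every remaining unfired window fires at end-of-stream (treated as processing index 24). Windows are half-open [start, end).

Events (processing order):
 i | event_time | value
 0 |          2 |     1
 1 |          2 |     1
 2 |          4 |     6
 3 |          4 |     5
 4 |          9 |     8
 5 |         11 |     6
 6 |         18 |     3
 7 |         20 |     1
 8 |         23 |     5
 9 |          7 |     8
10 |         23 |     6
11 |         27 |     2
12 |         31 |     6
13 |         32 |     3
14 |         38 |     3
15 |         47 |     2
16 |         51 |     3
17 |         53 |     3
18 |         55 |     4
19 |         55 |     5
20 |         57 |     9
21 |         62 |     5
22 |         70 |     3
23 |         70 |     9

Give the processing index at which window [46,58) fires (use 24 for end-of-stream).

i=0 t=2 v=1: → [2,14),[0,12); WM=−∞
i=1 t=2 v=1: → [2,14),[0,12); WM=−∞
i=2 t=4 v=6: → [4,16),[2,14),[0,12); WM=3
i=3 t=4 v=5: → [4,16),[2,14),[0,12); WM=3
i=4 t=9 v=8: → [8,20),[6,18),[4,16),[2,14),[0,12); WM=3
i=5 t=11 v=6: → [10,22),[8,20),[6,18),[4,16),[2,14),[0,12); WM=10
i=6 t=18 v=3: → [18,30),[16,28),[14,26),[12,24),[10,22),[8,20); WM=10
i=7 t=20 v=1: → [20,32),[18,30),[16,28),[14,26),[12,24),[10,22); WM=10
i=8 t=23 v=5: → [22,34),[20,32),[18,30),[16,28),[14,26),[12,24); WM=22; [0,12) fires=27 [2,14) fires=27 [4,16) fires=25 [6,18) fires=14 [8,20) fires=17 [10,22) fires=10
i=9 t=7 v=8: DROP (t<22-3); WM=22
i=10 t=23 v=6: → [22,34),[20,32),[18,30),[16,28),[14,26),[12,24); WM=22
i=11 t=27 v=2: → [26,38),[24,36),[22,34),[20,32),[18,30),[16,28); WM=26; [12,24) fires=15 [14,26) fires=15
i=12 t=31 v=6: → [30,42),[28,40),[26,38),[24,36),[22,34),[20,32); WM=26
i=13 t=32 v=3: → [32,44),[30,42),[28,40),[26,38),[24,36),[22,34); WM=26
i=14 t=38 v=3: → [38,50),[36,48),[34,46),[32,44),[30,42),[28,40); WM=37; [16,28) fires=17 [18,30) fires=17 [20,32) fires=20 [22,34) fires=22 [24,36) fires=11
i=15 t=47 v=2: → [46,58),[44,56),[42,54),[40,52),[38,50),[36,48); WM=37
i=16 t=51 v=3: → [50,62),[48,60),[46,58),[44,56),[42,54),[40,52); WM=37
i=17 t=53 v=3: → [52,64),[50,62),[48,60),[46,58),[44,56),[42,54); WM=52; [26,38) fires=11 [28,40) fires=12 [30,42) fires=12 [32,44) fires=6 [34,46) fires=3 [36,48) fires=5 [38,50) fires=5 [40,52) fires=5
i=18 t=55 v=4: → [54,66),[52,64),[50,62),[48,60),[46,58),[44,56); WM=52
i=19 t=55 v=5: → [54,66),[52,64),[50,62),[48,60),[46,58),[44,56); WM=52
i=20 t=57 v=9: → [56,68),[54,66),[52,64),[50,62),[48,60),[46,58); WM=56; [42,54) fires=8 [44,56) fires=17
i=21 t=62 v=5: → [62,74),[60,72),[58,70),[56,68),[54,66),[52,64); WM=56
i=22 t=70 v=3: → [70,82),[68,80),[66,78),[64,76),[62,74),[60,72); WM=56
i=23 t=70 v=9: → [70,82),[68,80),[66,78),[64,76),[62,74),[60,72); WM=69; [46,58) fires=26 [48,60) fires=24 [50,62) fires=24 [52,64) fires=26 [54,66) fires=23 [56,68) fires=14

23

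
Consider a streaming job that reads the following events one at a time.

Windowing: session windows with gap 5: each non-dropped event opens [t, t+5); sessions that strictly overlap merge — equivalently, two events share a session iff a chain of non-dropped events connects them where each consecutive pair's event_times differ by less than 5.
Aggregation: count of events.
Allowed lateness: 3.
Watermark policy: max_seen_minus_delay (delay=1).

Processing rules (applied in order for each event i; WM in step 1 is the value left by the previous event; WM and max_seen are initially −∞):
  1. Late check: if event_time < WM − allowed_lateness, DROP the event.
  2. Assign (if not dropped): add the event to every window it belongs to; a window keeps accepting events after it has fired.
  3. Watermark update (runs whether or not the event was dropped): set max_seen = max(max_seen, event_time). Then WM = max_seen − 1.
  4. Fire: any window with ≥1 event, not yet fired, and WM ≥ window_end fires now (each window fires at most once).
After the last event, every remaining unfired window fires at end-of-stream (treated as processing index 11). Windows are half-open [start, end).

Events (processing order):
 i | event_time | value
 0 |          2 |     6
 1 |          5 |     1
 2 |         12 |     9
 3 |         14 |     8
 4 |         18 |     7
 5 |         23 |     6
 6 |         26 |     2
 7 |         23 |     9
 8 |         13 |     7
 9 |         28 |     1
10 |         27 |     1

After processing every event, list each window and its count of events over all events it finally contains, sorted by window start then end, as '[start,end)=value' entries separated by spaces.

[2,10)=2 [12,23)=3 [23,33)=5

i=0 t=2 v=6: → [2,7); WM=1
i=1 t=5 v=1: → [2,10); WM=4
i=2 t=12 v=9: → [12,17); WM=11
i=3 t=14 v=8: → [12,19); WM=13
i=4 t=18 v=7: → [12,23); WM=17
i=5 t=23 v=6: → [23,28); WM=22
i=6 t=26 v=2: → [23,31); WM=25
i=7 t=23 v=9: → [23,31); WM=25
i=8 t=13 v=7: DROP (t<25-3); WM=25
i=9 t=28 v=1: → [23,33); WM=27
i=10 t=27 v=1: → [23,33); WM=27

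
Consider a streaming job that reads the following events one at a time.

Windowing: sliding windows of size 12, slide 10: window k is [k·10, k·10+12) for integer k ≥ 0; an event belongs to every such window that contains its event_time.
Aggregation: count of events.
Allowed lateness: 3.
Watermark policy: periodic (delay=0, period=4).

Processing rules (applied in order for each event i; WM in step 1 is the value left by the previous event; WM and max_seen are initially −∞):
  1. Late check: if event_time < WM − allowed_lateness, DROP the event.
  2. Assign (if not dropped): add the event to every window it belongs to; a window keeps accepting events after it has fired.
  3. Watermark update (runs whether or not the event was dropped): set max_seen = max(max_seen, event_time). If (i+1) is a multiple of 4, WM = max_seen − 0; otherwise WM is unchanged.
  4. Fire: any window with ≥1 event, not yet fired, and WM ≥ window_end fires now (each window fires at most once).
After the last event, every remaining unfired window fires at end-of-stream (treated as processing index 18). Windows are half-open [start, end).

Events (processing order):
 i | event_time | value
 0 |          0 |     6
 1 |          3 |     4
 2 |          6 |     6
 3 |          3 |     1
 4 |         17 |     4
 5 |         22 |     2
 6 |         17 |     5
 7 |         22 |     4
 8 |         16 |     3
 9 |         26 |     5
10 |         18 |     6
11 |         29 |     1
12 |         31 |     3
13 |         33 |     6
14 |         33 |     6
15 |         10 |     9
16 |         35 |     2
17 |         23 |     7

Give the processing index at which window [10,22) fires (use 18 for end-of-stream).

7

i=0 t=0 v=6: → [0,12); WM=−∞
i=1 t=3 v=4: → [0,12); WM=−∞
i=2 t=6 v=6: → [0,12); WM=−∞
i=3 t=3 v=1: → [0,12); WM=6
i=4 t=17 v=4: → [10,22); WM=6
i=5 t=22 v=2: → [20,32); WM=6
i=6 t=17 v=5: → [10,22); WM=6
i=7 t=22 v=4: → [20,32); WM=22; [0,12) fires=4 [10,22) fires=2
i=8 t=16 v=3: DROP (t<22-3); WM=22
i=9 t=26 v=5: → [20,32); WM=22
i=10 t=18 v=6: DROP (t<22-3); WM=22
i=11 t=29 v=1: → [20,32); WM=29
i=12 t=31 v=3: → [30,42),[20,32); WM=29
i=13 t=33 v=6: → [30,42); WM=29
i=14 t=33 v=6: → [30,42); WM=29
i=15 t=10 v=9: DROP (t<29-3); WM=33; [20,32) fires=5
i=16 t=35 v=2: → [30,42); WM=33
i=17 t=23 v=7: DROP (t<33-3); WM=33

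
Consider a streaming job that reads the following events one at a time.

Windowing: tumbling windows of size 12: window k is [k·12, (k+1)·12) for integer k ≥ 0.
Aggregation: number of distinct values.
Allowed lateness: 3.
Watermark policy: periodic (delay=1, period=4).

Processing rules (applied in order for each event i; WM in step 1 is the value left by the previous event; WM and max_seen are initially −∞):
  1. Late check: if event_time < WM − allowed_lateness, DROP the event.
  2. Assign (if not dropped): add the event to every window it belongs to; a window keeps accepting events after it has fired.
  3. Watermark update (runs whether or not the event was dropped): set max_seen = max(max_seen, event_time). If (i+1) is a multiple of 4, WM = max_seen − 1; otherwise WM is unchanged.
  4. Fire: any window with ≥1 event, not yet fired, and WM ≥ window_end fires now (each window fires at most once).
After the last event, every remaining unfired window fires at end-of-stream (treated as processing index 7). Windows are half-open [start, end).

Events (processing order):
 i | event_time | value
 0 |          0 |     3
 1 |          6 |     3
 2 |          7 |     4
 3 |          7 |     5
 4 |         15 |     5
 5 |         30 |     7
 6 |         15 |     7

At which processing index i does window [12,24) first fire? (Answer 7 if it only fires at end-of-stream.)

i=0 t=0 v=3: → [0,12); WM=−∞
i=1 t=6 v=3: → [0,12); WM=−∞
i=2 t=7 v=4: → [0,12); WM=−∞
i=3 t=7 v=5: → [0,12); WM=6
i=4 t=15 v=5: → [12,24); WM=6
i=5 t=30 v=7: → [24,36); WM=6
i=6 t=15 v=7: → [12,24); WM=6

7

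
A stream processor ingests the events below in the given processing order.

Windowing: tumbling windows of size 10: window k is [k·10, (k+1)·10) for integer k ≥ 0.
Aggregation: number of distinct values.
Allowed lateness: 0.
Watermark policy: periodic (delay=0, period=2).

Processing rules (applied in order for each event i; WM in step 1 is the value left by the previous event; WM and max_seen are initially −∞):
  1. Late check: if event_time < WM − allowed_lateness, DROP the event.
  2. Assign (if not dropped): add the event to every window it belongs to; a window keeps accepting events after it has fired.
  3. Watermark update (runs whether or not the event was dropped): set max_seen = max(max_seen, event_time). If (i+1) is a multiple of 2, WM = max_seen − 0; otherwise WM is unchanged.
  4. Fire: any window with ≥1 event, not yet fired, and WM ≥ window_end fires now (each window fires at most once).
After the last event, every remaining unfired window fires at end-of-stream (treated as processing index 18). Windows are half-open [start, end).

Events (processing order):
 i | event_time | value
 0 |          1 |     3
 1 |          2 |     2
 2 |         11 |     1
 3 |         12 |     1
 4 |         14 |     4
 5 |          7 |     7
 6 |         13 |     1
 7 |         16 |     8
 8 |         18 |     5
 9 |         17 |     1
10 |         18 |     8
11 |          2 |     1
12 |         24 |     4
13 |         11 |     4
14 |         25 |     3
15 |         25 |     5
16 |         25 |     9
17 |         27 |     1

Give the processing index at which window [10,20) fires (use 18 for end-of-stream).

13

i=0 t=1 v=3: → [0,10); WM=−∞
i=1 t=2 v=2: → [0,10); WM=2
i=2 t=11 v=1: → [10,20); WM=2
i=3 t=12 v=1: → [10,20); WM=12; [0,10) fires=2
i=4 t=14 v=4: → [10,20); WM=12
i=5 t=7 v=7: DROP (t<12-0); WM=14
i=6 t=13 v=1: DROP (t<14-0); WM=14
i=7 t=16 v=8: → [10,20); WM=16
i=8 t=18 v=5: → [10,20); WM=16
i=9 t=17 v=1: → [10,20); WM=18
i=10 t=18 v=8: → [10,20); WM=18
i=11 t=2 v=1: DROP (t<18-0); WM=18
i=12 t=24 v=4: → [20,30); WM=18
i=13 t=11 v=4: DROP (t<18-0); WM=24; [10,20) fires=4
i=14 t=25 v=3: → [20,30); WM=24
i=15 t=25 v=5: → [20,30); WM=25
i=16 t=25 v=9: → [20,30); WM=25
i=17 t=27 v=1: → [20,30); WM=27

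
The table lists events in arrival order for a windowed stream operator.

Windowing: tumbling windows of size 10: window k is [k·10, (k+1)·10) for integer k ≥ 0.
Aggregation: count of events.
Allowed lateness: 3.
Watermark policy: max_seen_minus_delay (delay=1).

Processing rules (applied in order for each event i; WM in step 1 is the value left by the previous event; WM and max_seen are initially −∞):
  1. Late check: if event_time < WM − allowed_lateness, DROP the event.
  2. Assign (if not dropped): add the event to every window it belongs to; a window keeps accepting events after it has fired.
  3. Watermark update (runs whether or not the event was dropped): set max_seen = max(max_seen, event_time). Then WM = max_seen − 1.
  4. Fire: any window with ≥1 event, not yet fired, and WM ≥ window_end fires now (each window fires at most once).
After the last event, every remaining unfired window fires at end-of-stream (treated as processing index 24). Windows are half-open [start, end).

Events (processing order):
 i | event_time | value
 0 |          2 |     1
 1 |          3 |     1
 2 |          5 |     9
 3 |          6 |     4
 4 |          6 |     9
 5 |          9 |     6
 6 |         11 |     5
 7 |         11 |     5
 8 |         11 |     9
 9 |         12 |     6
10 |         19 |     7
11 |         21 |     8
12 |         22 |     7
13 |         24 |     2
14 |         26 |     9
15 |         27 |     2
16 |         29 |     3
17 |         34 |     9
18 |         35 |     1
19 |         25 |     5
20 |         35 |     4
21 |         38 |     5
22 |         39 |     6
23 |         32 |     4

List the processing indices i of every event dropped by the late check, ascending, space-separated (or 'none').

i=0 t=2 v=1: → [0,10); WM=1
i=1 t=3 v=1: → [0,10); WM=2
i=2 t=5 v=9: → [0,10); WM=4
i=3 t=6 v=4: → [0,10); WM=5
i=4 t=6 v=9: → [0,10); WM=5
i=5 t=9 v=6: → [0,10); WM=8
i=6 t=11 v=5: → [10,20); WM=10; [0,10) fires=6
i=7 t=11 v=5: → [10,20); WM=10
i=8 t=11 v=9: → [10,20); WM=10
i=9 t=12 v=6: → [10,20); WM=11
i=10 t=19 v=7: → [10,20); WM=18
i=11 t=21 v=8: → [20,30); WM=20; [10,20) fires=5
i=12 t=22 v=7: → [20,30); WM=21
i=13 t=24 v=2: → [20,30); WM=23
i=14 t=26 v=9: → [20,30); WM=25
i=15 t=27 v=2: → [20,30); WM=26
i=16 t=29 v=3: → [20,30); WM=28
i=17 t=34 v=9: → [30,40); WM=33; [20,30) fires=6
i=18 t=35 v=1: → [30,40); WM=34
i=19 t=25 v=5: DROP (t<34-3); WM=34
i=20 t=35 v=4: → [30,40); WM=34
i=21 t=38 v=5: → [30,40); WM=37
i=22 t=39 v=6: → [30,40); WM=38
i=23 t=32 v=4: DROP (t<38-3); WM=38

19 23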